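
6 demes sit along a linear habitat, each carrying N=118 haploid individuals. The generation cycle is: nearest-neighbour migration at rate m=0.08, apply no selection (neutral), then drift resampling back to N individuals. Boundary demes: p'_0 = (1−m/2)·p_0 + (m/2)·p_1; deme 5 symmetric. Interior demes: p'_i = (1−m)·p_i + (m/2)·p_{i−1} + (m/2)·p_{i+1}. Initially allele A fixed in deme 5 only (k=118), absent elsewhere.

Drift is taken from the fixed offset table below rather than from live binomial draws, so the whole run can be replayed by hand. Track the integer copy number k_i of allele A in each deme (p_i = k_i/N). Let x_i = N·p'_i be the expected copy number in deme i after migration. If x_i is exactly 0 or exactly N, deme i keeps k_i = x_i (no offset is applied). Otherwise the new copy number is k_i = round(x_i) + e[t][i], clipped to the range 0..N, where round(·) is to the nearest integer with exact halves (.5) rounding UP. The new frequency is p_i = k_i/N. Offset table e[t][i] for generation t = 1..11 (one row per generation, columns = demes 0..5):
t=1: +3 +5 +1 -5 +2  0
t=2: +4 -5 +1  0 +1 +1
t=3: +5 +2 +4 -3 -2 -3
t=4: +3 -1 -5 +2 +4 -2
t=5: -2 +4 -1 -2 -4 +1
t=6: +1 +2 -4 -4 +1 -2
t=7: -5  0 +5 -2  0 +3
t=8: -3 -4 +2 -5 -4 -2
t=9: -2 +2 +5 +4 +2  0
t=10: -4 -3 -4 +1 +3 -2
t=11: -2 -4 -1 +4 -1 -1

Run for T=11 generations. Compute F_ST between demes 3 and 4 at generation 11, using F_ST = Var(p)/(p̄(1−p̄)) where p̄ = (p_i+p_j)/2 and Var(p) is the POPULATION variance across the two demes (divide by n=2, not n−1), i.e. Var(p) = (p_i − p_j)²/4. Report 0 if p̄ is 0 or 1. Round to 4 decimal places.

0.0361

t=0: k=[0 0 0 0 0 118]
t=1: x=[0.0000 0.0000 0.0000 0.0000 4.7200 113.2800] k=[0 0 0 0 7 113]
t=2: x=[0.0000 0.0000 0.0000 0.2800 10.9600 108.7600] k=[0 0 0 0 12 110]
t=3: x=[0.0000 0.0000 0.0000 0.4800 15.4400 106.0800] k=[0 0 0 0 13 103]
t=4: x=[0.0000 0.0000 0.0000 0.5200 16.0800 99.4000] k=[0 0 0 3 20 97]
t=5: x=[0.0000 0.0000 0.1200 3.5600 22.4000 93.9200] k=[0 0 0 2 18 95]
t=6: x=[0.0000 0.0000 0.0800 2.5600 20.4400 91.9200] k=[0 0 0 0 21 90]
t=7: x=[0.0000 0.0000 0.0000 0.8400 22.9200 87.2400] k=[0 0 0 0 23 90]
t=8: x=[0.0000 0.0000 0.0000 0.9200 24.7600 87.3200] k=[0 0 0 0 21 85]
t=9: x=[0.0000 0.0000 0.0000 0.8400 22.7200 82.4400] k=[0 0 0 5 25 82]
t=10: x=[0.0000 0.0000 0.2000 5.6000 26.4800 79.7200] k=[0 0 0 7 29 78]
t=11: x=[0.0000 0.0000 0.2800 7.6000 30.0800 76.0400] k=[0 0 0 12 29 75]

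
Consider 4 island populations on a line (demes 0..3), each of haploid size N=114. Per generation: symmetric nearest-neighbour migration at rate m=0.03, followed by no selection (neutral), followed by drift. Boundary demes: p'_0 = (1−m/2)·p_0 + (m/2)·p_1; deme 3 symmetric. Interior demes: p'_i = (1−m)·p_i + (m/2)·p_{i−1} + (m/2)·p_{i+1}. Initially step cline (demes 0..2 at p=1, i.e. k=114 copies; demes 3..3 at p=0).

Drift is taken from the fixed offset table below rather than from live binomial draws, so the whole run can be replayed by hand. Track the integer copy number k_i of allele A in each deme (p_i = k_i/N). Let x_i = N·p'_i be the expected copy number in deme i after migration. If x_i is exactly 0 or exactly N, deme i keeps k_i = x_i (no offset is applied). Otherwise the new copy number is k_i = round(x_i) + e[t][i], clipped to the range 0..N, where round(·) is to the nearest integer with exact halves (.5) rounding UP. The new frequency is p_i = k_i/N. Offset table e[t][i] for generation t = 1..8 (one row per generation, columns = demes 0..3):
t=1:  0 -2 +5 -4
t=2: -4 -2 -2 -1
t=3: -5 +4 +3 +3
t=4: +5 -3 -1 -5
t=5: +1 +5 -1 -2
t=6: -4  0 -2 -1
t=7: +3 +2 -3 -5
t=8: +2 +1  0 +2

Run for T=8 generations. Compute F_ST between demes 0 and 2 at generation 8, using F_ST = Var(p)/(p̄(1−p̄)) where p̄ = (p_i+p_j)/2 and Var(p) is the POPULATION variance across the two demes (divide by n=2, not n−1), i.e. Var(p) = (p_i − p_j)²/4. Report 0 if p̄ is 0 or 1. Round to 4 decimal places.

0.0806

t=0: k=[114 114 114 0]
t=1: x=[114.0000 114.0000 112.2900 1.7100] k=[114 114 114 0]
t=2: x=[114.0000 114.0000 112.2900 1.7100] k=[114 114 110 1]
t=3: x=[114.0000 113.9400 108.4250 2.6350] k=[114 114 111 6]
t=4: x=[114.0000 113.9550 109.4700 7.5750] k=[114 111 108 3]
t=5: x=[113.9550 111.0000 106.4700 4.5750] k=[114 114 105 3]
t=6: x=[114.0000 113.8650 103.6050 4.5300] k=[114 114 102 4]
t=7: x=[114.0000 113.8200 100.7100 5.4700] k=[114 114 98 0]
t=8: x=[114.0000 113.7600 96.7700 1.4700] k=[114 114 97 3]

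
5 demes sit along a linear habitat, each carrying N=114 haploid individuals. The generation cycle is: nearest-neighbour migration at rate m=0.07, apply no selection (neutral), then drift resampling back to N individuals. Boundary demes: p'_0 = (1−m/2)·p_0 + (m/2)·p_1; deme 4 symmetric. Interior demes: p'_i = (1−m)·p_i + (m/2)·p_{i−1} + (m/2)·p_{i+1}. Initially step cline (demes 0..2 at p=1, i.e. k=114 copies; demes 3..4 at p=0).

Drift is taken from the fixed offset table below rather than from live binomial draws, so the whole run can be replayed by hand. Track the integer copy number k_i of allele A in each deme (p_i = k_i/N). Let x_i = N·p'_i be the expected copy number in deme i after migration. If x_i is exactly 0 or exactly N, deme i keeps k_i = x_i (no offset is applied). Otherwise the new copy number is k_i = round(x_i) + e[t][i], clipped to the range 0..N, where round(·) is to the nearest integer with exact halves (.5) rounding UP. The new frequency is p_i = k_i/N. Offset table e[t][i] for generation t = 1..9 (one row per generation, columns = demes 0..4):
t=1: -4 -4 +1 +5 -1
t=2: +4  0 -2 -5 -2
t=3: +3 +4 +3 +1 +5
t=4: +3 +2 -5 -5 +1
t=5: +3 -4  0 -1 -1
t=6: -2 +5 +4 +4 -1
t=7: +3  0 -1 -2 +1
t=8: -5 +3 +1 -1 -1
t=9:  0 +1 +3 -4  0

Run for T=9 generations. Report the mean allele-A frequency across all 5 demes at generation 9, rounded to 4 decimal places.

0.5947

t=0: k=[114 114 114 0 0]
t=1: x=[114.0000 114.0000 110.0100 3.9900 0.0000] k=[114 114 111 9 0]
t=2: x=[114.0000 113.8950 107.5350 12.2550 0.3150] k=[114 114 106 7 0]
t=3: x=[114.0000 113.7200 102.8150 10.2200 0.2450] k=[114 114 106 11 5]
t=4: x=[114.0000 113.7200 102.9550 14.1150 5.2100] k=[114 114 98 9 6]
t=5: x=[114.0000 113.4400 95.4450 12.0100 6.1050] k=[114 109 95 11 5]
t=6: x=[113.8250 108.6850 92.5500 13.7300 5.2100] k=[112 114 97 18 4]
t=7: x=[112.0700 113.3350 94.8300 20.2750 4.4900] k=[114 113 94 18 5]
t=8: x=[113.9650 112.3700 92.0050 20.2050 5.4550] k=[109 114 93 19 4]
t=9: x=[109.1750 113.0900 91.1450 21.0650 4.5250] k=[109 114 94 17 5]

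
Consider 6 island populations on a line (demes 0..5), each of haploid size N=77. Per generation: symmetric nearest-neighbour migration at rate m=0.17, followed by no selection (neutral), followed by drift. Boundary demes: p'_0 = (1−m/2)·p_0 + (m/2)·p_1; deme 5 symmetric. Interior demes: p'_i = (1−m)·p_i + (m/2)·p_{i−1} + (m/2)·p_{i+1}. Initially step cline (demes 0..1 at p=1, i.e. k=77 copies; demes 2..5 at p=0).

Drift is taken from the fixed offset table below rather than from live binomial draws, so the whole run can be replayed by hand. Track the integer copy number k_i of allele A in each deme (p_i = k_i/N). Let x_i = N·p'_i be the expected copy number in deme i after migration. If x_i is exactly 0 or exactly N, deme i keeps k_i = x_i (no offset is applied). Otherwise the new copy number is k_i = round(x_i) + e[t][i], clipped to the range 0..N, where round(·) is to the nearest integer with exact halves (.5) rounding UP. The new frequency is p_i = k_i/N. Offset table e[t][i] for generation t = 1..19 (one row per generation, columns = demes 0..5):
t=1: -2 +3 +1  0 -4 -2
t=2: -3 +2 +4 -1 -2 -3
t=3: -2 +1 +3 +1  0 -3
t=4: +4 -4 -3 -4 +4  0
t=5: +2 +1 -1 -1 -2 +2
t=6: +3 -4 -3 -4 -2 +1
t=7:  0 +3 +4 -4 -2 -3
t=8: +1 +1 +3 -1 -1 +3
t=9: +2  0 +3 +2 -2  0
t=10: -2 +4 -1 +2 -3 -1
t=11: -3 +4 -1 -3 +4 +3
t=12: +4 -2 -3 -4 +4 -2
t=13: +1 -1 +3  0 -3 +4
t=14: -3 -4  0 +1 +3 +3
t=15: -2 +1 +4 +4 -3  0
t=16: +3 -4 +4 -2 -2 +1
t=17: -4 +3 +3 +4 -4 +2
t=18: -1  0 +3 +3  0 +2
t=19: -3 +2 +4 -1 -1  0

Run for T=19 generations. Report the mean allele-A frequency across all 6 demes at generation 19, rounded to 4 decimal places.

0.4091

t=0: k=[77 77 0 0 0 0]
t=1: x=[77.0000 70.4550 6.5450 0.0000 0.0000 0.0000] k=[77 73 8 0 0 0]
t=2: x=[76.6600 67.8150 12.8450 0.6800 0.0000 0.0000] k=[74 70 17 0 0 0]
t=3: x=[73.6600 65.8350 20.0600 1.4450 0.0000 0.0000] k=[72 67 23 2 0 0]
t=4: x=[71.5750 63.6850 24.9550 3.6150 0.1700 0.0000] k=[76 60 22 0 4 0]
t=5: x=[74.6400 58.1300 23.3600 2.2100 3.3200 0.3400] k=[77 59 22 1 1 2]
t=6: x=[75.4700 57.3850 23.3600 2.7850 1.0850 1.9150] k=[77 53 20 0 0 3]
t=7: x=[74.9600 52.2350 21.1050 1.7000 0.2550 2.7450] k=[75 55 25 0 0 0]
t=8: x=[73.3000 54.1500 25.4250 2.1250 0.0000 0.0000] k=[74 55 28 1 0 0]
t=9: x=[72.3850 54.3200 28.0000 3.2100 0.0850 0.0000] k=[74 54 31 5 0 0]
t=10: x=[72.3000 53.7450 30.7450 6.7850 0.4250 0.0000] k=[70 58 30 9 0 0]
t=11: x=[68.9800 56.6400 30.5950 10.0200 0.7650 0.0000] k=[66 61 30 7 5 0]
t=12: x=[65.5750 58.7900 30.6800 8.7850 4.7450 0.4250] k=[70 57 28 5 9 0]
t=13: x=[68.8950 55.6400 28.5100 7.2950 7.8950 0.7650] k=[70 55 32 7 5 5]
t=14: x=[68.7250 54.3200 31.8300 8.9550 5.1700 5.0000] k=[66 50 32 10 8 8]
t=15: x=[64.6400 49.8300 31.6600 11.7000 8.1700 8.0000] k=[63 51 36 16 5 8]
t=16: x=[61.9800 50.7450 35.5750 16.7650 6.1900 7.7450] k=[65 47 40 15 4 9]
t=17: x=[63.4700 47.9350 38.4700 16.1900 5.3600 8.5750] k=[59 51 41 20 1 11]
t=18: x=[58.3200 50.8300 40.0650 20.1700 3.4650 10.1500] k=[57 51 43 23 3 12]
t=19: x=[56.4900 50.8300 41.9800 23.0000 5.4650 11.2350] k=[53 53 46 22 4 11]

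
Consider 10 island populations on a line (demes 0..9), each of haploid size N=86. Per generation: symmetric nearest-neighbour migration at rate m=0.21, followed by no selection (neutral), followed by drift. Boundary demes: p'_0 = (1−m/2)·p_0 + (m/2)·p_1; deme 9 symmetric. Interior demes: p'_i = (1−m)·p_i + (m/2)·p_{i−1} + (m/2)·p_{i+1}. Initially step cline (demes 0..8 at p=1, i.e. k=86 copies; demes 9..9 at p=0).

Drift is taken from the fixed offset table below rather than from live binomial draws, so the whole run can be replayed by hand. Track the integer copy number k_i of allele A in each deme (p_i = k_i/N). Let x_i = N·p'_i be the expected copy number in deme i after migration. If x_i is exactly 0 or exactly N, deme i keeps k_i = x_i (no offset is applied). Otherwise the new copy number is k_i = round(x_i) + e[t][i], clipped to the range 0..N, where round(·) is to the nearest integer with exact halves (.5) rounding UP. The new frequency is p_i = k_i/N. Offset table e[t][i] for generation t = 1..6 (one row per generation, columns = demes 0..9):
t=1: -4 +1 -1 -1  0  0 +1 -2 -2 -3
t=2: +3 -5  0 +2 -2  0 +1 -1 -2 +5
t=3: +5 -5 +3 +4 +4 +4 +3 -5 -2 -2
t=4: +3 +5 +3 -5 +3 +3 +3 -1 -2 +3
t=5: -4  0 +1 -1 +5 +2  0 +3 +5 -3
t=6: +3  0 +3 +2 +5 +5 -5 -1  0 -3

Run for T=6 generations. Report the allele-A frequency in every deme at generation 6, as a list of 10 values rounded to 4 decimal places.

t=0: k=[86 86 86 86 86 86 86 86 86 0]
t=1: x=[86.0000 86.0000 86.0000 86.0000 86.0000 86.0000 86.0000 86.0000 76.9700 9.0300] k=[86 86 86 86 86 86 86 86 75 6]
t=2: x=[86.0000 86.0000 86.0000 86.0000 86.0000 86.0000 86.0000 84.8450 68.9100 13.2450] k=[86 86 86 86 86 86 86 84 67 18]
t=3: x=[86.0000 86.0000 86.0000 86.0000 86.0000 86.0000 85.7900 82.4250 63.6400 23.1450] k=[86 86 86 86 86 86 86 77 62 21]
t=4: x=[86.0000 86.0000 86.0000 86.0000 86.0000 86.0000 85.0550 76.3700 59.2700 25.3050] k=[86 86 86 86 86 86 86 75 57 28]
t=5: x=[86.0000 86.0000 86.0000 86.0000 86.0000 86.0000 84.8450 74.2650 55.8450 31.0450] k=[86 86 86 86 86 86 85 77 61 28]
t=6: x=[86.0000 86.0000 86.0000 86.0000 86.0000 85.8950 84.2650 76.1600 59.2150 31.4650] k=[86 86 86 86 86 86 79 75 59 28]

[1.0000, 1.0000, 1.0000, 1.0000, 1.0000, 1.0000, 0.9186, 0.8721, 0.6860, 0.3256]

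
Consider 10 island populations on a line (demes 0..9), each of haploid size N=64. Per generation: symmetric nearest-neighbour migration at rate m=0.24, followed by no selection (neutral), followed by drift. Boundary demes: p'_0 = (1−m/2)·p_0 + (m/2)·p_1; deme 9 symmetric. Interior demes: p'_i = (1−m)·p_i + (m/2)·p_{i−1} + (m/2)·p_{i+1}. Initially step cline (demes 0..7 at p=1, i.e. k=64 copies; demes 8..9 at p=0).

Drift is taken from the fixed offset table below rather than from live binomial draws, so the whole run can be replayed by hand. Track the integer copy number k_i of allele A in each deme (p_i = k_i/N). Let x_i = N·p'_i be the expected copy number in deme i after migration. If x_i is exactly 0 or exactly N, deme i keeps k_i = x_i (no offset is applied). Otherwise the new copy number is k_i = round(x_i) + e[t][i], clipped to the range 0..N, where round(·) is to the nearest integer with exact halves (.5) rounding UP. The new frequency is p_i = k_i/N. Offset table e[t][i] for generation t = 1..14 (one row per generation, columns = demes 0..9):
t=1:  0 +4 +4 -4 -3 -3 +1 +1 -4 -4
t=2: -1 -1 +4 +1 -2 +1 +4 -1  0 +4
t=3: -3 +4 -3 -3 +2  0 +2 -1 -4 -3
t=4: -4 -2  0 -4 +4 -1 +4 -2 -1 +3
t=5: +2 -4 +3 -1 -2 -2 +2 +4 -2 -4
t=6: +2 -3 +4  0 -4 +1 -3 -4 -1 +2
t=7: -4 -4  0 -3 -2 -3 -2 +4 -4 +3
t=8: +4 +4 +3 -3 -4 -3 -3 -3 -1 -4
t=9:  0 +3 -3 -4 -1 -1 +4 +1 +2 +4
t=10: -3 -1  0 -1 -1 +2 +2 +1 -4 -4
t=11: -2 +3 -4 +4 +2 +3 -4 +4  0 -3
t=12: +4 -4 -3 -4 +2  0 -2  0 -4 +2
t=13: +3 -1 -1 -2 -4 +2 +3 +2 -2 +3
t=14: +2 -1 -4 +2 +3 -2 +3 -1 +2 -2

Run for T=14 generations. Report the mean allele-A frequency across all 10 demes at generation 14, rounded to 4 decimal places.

0.7297

t=0: k=[64 64 64 64 64 64 64 64 0 0]
t=1: x=[64.0000 64.0000 64.0000 64.0000 64.0000 64.0000 64.0000 56.3200 7.6800 0.0000] k=[64 64 64 64 64 64 64 57 4 0]
t=2: x=[64.0000 64.0000 64.0000 64.0000 64.0000 64.0000 63.1600 51.4800 9.8800 0.4800] k=[64 64 64 64 64 64 64 50 10 4]
t=3: x=[64.0000 64.0000 64.0000 64.0000 64.0000 64.0000 62.3200 46.8800 14.0800 4.7200] k=[64 64 64 64 64 64 64 46 10 2]
t=4: x=[64.0000 64.0000 64.0000 64.0000 64.0000 64.0000 61.8400 43.8400 13.3600 2.9600] k=[64 64 64 64 64 64 64 42 12 6]
t=5: x=[64.0000 64.0000 64.0000 64.0000 64.0000 64.0000 61.3600 41.0400 14.8800 6.7200] k=[64 64 64 64 64 64 63 45 13 3]
t=6: x=[64.0000 64.0000 64.0000 64.0000 64.0000 63.8800 60.9600 43.3200 15.6400 4.2000] k=[64 64 64 64 64 64 58 39 15 6]
t=7: x=[64.0000 64.0000 64.0000 64.0000 64.0000 63.2800 56.4400 38.4000 16.8000 7.0800] k=[64 64 64 64 64 60 54 42 13 10]
t=8: x=[64.0000 64.0000 64.0000 64.0000 63.5200 59.7600 53.2800 39.9600 16.1200 10.3600] k=[64 64 64 64 60 57 50 37 15 6]
t=9: x=[64.0000 64.0000 64.0000 63.5200 60.1200 56.5200 49.2800 35.9200 16.5600 7.0800] k=[64 64 64 60 59 56 53 37 19 11]
t=10: x=[64.0000 64.0000 63.5200 60.3600 58.7600 56.0000 51.4400 36.7600 20.2000 11.9600] k=[64 64 64 59 58 58 53 38 16 8]
t=11: x=[64.0000 64.0000 63.4000 59.4800 58.1200 57.4000 51.8000 37.1600 17.6800 8.9600] k=[64 64 59 63 60 60 48 41 18 6]
t=12: x=[64.0000 63.4000 60.0800 62.1600 60.3600 58.5600 48.6000 39.0800 19.3200 7.4400] k=[64 59 57 58 62 59 47 39 15 9]
t=13: x=[63.4000 59.3600 57.3600 58.3600 61.1600 57.9200 47.4800 37.0800 17.1600 9.7200] k=[64 58 56 56 57 60 50 39 15 13]
t=14: x=[63.2800 58.4800 56.2400 56.1200 57.2400 58.4400 49.8800 37.4400 17.6400 13.2400] k=[64 57 52 58 60 56 53 36 20 11]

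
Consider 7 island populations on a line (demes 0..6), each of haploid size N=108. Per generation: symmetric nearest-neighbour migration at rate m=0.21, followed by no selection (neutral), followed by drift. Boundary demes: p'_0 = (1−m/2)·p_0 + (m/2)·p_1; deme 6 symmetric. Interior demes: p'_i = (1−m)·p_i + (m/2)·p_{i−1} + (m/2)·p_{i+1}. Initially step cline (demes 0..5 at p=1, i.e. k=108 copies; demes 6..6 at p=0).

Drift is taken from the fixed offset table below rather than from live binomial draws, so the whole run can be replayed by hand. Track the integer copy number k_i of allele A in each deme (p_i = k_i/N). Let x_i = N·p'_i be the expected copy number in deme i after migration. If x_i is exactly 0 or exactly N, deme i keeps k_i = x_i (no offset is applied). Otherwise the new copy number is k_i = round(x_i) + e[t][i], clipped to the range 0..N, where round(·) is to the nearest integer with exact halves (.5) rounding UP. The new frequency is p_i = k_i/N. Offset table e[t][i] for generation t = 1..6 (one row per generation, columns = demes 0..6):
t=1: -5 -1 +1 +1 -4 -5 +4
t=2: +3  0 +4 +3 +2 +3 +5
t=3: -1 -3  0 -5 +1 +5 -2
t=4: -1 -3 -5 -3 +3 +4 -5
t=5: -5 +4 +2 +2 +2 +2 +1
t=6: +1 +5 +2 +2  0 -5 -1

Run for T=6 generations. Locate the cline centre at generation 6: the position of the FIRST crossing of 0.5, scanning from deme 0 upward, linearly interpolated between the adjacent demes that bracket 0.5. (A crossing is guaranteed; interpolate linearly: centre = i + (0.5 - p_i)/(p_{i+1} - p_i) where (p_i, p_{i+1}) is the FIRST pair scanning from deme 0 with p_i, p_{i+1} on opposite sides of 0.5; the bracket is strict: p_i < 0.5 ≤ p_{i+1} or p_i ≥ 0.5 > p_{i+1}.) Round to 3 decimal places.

t=0: k=[108 108 108 108 108 108 0]
t=1: x=[108.0000 108.0000 108.0000 108.0000 108.0000 96.6600 11.3400] k=[108 108 108 108 108 92 15]
t=2: x=[108.0000 108.0000 108.0000 108.0000 106.3200 85.5950 23.0850] k=[108 108 108 108 108 89 28]
t=3: x=[108.0000 108.0000 108.0000 108.0000 106.0050 84.5900 34.4050] k=[108 108 108 108 107 90 32]
t=4: x=[108.0000 108.0000 108.0000 107.8950 105.3200 85.6950 38.0900] k=[108 108 108 105 108 90 33]
t=5: x=[108.0000 108.0000 107.6850 105.6300 105.7950 85.9050 38.9850] k=[108 108 108 108 108 88 40]
t=6: x=[108.0000 108.0000 108.0000 108.0000 105.9000 85.0600 45.0400] k=[108 108 108 108 106 80 44]

5.722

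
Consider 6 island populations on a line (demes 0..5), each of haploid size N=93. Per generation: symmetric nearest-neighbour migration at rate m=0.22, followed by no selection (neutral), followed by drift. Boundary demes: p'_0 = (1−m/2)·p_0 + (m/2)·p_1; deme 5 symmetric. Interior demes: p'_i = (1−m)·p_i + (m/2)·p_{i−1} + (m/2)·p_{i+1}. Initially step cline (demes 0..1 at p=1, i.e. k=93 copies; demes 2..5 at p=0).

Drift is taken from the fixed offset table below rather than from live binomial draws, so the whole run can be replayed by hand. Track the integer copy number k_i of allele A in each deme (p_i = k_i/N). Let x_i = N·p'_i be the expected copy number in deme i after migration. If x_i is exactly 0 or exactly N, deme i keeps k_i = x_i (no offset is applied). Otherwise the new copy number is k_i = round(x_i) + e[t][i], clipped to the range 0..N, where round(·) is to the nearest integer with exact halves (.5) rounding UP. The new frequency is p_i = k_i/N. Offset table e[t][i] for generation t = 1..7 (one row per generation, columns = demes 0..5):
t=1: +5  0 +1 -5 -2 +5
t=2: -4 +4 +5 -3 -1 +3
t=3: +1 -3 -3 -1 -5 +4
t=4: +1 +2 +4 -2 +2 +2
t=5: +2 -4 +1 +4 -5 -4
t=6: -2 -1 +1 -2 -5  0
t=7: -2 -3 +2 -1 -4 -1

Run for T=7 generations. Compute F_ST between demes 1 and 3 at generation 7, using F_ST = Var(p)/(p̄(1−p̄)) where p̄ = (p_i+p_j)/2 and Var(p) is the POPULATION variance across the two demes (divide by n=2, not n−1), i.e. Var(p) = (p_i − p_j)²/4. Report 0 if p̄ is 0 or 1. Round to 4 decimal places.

0.2871

t=0: k=[93 93 0 0 0 0]
t=1: x=[93.0000 82.7700 10.2300 0.0000 0.0000 0.0000] k=[93 83 11 0 0 0]
t=2: x=[91.9000 76.1800 17.7100 1.2100 0.0000 0.0000] k=[88 80 23 0 0 0]
t=3: x=[87.1200 74.6100 26.7400 2.5300 0.0000 0.0000] k=[88 72 24 2 0 0]
t=4: x=[86.2400 68.4800 26.8600 4.2000 0.2200 0.0000] k=[87 70 31 2 2 0]
t=5: x=[85.1300 67.5800 32.1000 5.1900 1.7800 0.2200] k=[87 64 33 9 0 0]
t=6: x=[84.4700 63.1200 33.7700 10.6500 0.9900 0.0000] k=[82 62 35 9 0 0]
t=7: x=[79.8000 61.2300 35.1100 10.8700 0.9900 0.0000] k=[78 58 37 10 0 0]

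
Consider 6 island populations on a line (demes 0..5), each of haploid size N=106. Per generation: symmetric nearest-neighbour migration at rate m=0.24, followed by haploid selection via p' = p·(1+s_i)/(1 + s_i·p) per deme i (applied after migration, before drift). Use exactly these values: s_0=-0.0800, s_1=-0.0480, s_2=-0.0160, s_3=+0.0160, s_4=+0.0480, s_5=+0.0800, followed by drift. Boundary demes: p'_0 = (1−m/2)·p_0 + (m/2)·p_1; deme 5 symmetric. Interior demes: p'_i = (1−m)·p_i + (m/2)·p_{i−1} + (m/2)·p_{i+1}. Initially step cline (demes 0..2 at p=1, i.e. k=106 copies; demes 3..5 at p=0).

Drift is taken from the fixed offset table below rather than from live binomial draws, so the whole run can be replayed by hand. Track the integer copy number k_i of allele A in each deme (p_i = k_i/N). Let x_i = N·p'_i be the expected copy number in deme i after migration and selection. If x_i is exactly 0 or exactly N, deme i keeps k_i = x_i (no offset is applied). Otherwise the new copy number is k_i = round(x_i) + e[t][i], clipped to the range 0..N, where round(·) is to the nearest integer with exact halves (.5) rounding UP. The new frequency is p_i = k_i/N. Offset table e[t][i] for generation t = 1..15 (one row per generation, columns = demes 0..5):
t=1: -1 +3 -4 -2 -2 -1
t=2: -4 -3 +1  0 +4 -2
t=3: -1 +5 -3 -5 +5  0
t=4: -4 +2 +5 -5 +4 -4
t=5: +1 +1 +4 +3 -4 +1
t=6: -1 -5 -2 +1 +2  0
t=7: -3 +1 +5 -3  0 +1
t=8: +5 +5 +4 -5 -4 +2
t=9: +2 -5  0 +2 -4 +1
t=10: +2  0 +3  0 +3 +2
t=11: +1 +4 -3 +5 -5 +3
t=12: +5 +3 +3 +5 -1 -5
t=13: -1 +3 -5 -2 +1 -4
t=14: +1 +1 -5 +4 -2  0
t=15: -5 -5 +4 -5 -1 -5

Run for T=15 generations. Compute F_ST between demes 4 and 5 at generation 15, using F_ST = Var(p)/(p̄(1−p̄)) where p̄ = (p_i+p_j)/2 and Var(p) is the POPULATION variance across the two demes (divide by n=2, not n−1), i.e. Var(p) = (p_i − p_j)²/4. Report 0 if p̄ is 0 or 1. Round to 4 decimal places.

t=0: k=[106 106 106 0 0 0]
t=1: x=[106.0000 106.0000 93.0983 12.8988 0.0000 0.0000] k=[106 106 89 11 0 0]
t=2: x=[106.0000 103.8592 81.3764 19.2892 1.3825 0.0000] k=[106 101 82 19 5 0]
t=3: x=[105.3481 99.0054 76.3770 25.1835 6.3543 0.6477] k=[104 104 73 20 11 1]
t=4: x=[103.8296 100.0079 69.9774 25.5868 11.3463 2.3721] k=[100 102 75 21 15 0]
t=5: x=[99.7686 98.1707 71.3851 27.0788 14.4968 1.9414] k=[101 99 75 30 10 3]
t=6: x=[100.3287 95.9202 72.1092 33.3618 12.0518 4.1352] k=[99 91 70 34 14 4]
t=7: x=[97.4040 88.7410 67.8068 36.2979 15.8207 5.5940] k=[94 90 73 33 16 7]
t=8: x=[92.5723 87.7074 69.8568 36.1371 17.6386 8.6735] k=[98 93 74 31 14 11]
t=9: x=[96.7177 90.6868 70.7415 34.4883 16.3168 12.1645] k=[99 86 71 36 12 13]
t=10: x=[96.7605 84.9422 68.2087 37.7047 15.6139 13.7765] k=[99 85 71 38 19 16]
t=11: x=[96.6319 84.1593 68.3292 40.0749 21.7184 17.4533] k=[98 88 65 45 17 20]
t=12: x=[96.0749 85.6432 64.9551 44.4492 21.5127 20.9014] k=[101 89 68 49 21 16]
t=13: x=[99.0368 87.1703 67.8470 48.3371 24.6354 17.7062] k=[98 90 63 46 26 14]
t=14: x=[96.3319 86.9638 63.7910 46.0530 27.9133 16.4831] k=[97 88 59 50 26 16]
t=15: x=[95.1333 84.7774 60.9828 48.6175 28.6495 18.3380] k=[90 80 65 44 28 13]

0.0321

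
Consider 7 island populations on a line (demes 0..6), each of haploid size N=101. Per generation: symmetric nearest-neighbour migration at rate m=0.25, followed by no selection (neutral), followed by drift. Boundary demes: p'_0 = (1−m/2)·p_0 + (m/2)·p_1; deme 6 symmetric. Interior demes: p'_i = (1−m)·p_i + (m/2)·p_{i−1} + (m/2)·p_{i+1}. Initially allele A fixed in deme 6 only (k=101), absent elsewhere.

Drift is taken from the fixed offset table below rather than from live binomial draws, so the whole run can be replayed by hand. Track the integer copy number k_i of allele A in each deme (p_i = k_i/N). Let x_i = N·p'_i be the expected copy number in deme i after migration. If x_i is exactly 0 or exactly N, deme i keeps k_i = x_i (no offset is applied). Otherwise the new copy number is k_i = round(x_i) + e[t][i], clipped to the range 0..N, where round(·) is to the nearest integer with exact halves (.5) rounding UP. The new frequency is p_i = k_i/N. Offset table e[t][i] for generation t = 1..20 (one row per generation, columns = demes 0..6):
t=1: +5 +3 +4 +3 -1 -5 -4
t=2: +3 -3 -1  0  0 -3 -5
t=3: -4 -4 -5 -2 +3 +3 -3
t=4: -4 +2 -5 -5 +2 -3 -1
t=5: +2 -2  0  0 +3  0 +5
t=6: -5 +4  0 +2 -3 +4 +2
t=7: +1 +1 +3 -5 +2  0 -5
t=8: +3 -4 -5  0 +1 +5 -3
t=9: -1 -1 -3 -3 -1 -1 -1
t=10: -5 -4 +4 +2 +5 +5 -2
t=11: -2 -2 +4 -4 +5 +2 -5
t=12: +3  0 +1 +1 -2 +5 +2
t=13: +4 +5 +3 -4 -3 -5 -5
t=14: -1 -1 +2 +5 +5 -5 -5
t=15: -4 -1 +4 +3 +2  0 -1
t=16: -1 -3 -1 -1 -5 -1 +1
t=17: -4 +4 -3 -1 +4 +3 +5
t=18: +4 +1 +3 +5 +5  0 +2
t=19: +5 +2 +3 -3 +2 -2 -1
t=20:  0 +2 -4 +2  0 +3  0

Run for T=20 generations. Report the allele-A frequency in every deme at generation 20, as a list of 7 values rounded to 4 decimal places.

t=0: k=[0 0 0 0 0 0 101]
t=1: x=[0.0000 0.0000 0.0000 0.0000 0.0000 12.6250 88.3750] k=[0 0 0 0 0 8 84]
t=2: x=[0.0000 0.0000 0.0000 0.0000 1.0000 16.5000 74.5000] k=[0 0 0 0 1 14 70]
t=3: x=[0.0000 0.0000 0.0000 0.1250 2.5000 19.3750 63.0000] k=[0 0 0 0 6 22 60]
t=4: x=[0.0000 0.0000 0.0000 0.7500 7.2500 24.7500 55.2500] k=[0 0 0 0 9 22 54]
t=5: x=[0.0000 0.0000 0.0000 1.1250 9.5000 24.3750 50.0000] k=[0 0 0 1 13 24 55]
t=6: x=[0.0000 0.0000 0.1250 2.3750 12.8750 26.5000 51.1250] k=[0 0 0 4 10 31 53]
t=7: x=[0.0000 0.0000 0.5000 4.2500 11.8750 31.1250 50.2500] k=[0 0 4 0 14 31 45]
t=8: x=[0.0000 0.5000 3.0000 2.2500 14.3750 30.6250 43.2500] k=[0 0 0 2 15 36 40]
t=9: x=[0.0000 0.0000 0.2500 3.3750 16.0000 33.8750 39.5000] k=[0 0 0 0 15 33 39]
t=10: x=[0.0000 0.0000 0.0000 1.8750 15.3750 31.5000 38.2500] k=[0 0 0 4 20 37 36]
t=11: x=[0.0000 0.0000 0.5000 5.5000 20.1250 34.7500 36.1250] k=[0 0 5 2 25 37 31]
t=12: x=[0.0000 0.6250 4.0000 5.2500 23.6250 34.7500 31.7500] k=[0 1 5 6 22 40 34]
t=13: x=[0.1250 1.3750 4.6250 7.8750 22.2500 37.0000 34.7500] k=[4 6 8 4 19 32 30]
t=14: x=[4.2500 6.0000 7.2500 6.3750 18.7500 30.1250 30.2500] k=[3 5 9 11 24 25 25]
t=15: x=[3.2500 5.2500 8.7500 12.3750 22.5000 24.8750 25.0000] k=[0 4 13 15 25 25 24]
t=16: x=[0.5000 4.6250 12.1250 16.0000 23.7500 24.8750 24.1250] k=[0 2 11 15 19 24 25]
t=17: x=[0.2500 2.8750 10.3750 15.0000 19.1250 23.5000 24.8750] k=[0 7 7 14 23 27 30]
t=18: x=[0.8750 6.1250 7.8750 14.2500 22.3750 26.8750 29.6250] k=[5 7 11 19 27 27 32]
t=19: x=[5.2500 7.2500 11.5000 19.0000 26.0000 27.6250 31.3750] k=[10 9 15 16 28 26 30]
t=20: x=[9.8750 9.8750 14.3750 17.3750 26.2500 26.7500 29.5000] k=[10 12 10 19 26 30 30]

[0.0990, 0.1188, 0.0990, 0.1881, 0.2574, 0.2970, 0.2970]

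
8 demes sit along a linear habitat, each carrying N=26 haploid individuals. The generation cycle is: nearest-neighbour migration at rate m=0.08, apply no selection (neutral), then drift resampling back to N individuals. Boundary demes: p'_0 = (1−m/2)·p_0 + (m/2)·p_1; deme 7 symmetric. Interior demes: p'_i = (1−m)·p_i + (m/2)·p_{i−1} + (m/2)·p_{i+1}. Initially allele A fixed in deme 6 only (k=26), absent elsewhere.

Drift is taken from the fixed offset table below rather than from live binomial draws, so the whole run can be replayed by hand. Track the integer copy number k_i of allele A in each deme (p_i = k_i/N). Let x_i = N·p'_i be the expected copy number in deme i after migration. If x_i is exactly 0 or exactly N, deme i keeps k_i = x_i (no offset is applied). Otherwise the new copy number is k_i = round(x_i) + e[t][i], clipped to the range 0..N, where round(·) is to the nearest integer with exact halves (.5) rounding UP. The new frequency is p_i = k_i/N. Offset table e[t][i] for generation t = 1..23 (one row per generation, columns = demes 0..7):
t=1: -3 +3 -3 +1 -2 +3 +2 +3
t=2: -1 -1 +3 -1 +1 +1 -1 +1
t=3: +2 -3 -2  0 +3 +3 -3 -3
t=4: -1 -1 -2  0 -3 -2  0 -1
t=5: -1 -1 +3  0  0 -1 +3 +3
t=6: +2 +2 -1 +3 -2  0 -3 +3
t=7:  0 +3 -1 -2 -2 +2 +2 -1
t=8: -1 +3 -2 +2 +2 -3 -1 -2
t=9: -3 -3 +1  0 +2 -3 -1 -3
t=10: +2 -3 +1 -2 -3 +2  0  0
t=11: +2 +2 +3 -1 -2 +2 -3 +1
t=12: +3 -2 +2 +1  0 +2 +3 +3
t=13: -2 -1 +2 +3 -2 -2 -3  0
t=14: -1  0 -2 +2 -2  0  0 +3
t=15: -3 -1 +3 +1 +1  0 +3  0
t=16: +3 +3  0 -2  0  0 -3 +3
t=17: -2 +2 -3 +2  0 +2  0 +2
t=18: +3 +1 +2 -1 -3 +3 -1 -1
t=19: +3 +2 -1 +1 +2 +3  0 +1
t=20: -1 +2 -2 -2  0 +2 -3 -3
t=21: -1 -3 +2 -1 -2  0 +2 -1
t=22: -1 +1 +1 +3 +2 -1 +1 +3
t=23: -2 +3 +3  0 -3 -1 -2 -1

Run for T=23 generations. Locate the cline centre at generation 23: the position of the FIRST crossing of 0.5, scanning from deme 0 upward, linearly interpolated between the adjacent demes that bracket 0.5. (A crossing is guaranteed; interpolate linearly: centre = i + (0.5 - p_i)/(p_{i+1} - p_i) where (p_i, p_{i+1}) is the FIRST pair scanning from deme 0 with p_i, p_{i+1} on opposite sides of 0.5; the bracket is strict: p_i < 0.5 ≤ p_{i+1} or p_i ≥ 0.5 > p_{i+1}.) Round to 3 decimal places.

t=0: k=[0 0 0 0 0 0 26 0]
t=1: x=[0.0000 0.0000 0.0000 0.0000 0.0000 1.0400 23.9200 1.0400] k=[0 0 0 0 0 4 26 4]
t=2: x=[0.0000 0.0000 0.0000 0.0000 0.1600 4.7200 24.2400 4.8800] k=[0 0 0 0 1 6 23 6]
t=3: x=[0.0000 0.0000 0.0000 0.0400 1.1600 6.4800 21.6400 6.6800] k=[0 0 0 0 4 9 19 4]
t=4: x=[0.0000 0.0000 0.0000 0.1600 4.0400 9.2000 18.0000 4.6000] k=[0 0 0 0 1 7 18 4]
t=5: x=[0.0000 0.0000 0.0000 0.0400 1.2000 7.2000 17.0000 4.5600] k=[0 0 0 0 1 6 20 8]
t=6: x=[0.0000 0.0000 0.0000 0.0400 1.1600 6.3600 18.9600 8.4800] k=[0 0 0 3 0 6 16 11]
t=7: x=[0.0000 0.0000 0.1200 2.7600 0.3600 6.1600 15.4000 11.2000] k=[0 0 0 1 0 8 17 10]
t=8: x=[0.0000 0.0000 0.0400 0.9200 0.3600 8.0400 16.3600 10.2800] k=[0 0 0 3 2 5 15 8]
t=9: x=[0.0000 0.0000 0.1200 2.8400 2.1600 5.2800 14.3200 8.2800] k=[0 0 1 3 4 2 13 5]
t=10: x=[0.0000 0.0400 1.0400 2.9600 3.8800 2.5200 12.2400 5.3200] k=[0 0 2 1 1 5 12 5]
t=11: x=[0.0000 0.0800 1.8800 1.0400 1.1600 5.1200 11.4400 5.2800] k=[0 2 5 0 0 7 8 6]
t=12: x=[0.0800 2.0400 4.6800 0.2000 0.2800 6.7600 7.8800 6.0800] k=[3 0 7 1 0 9 11 9]
t=13: x=[2.8800 0.4000 6.4800 1.2000 0.4000 8.7200 10.8400 9.0800] k=[1 0 8 4 0 7 8 9]
t=14: x=[0.9600 0.3600 7.5200 4.0000 0.4400 6.7600 8.0000 8.9600] k=[0 0 6 6 0 7 8 12]
t=15: x=[0.0000 0.2400 5.7600 5.7600 0.5200 6.7600 8.1200 11.8400] k=[0 0 9 7 2 7 11 12]
t=16: x=[0.0000 0.3600 8.5600 6.8800 2.4000 6.9600 10.8800 11.9600] k=[0 3 9 5 2 7 8 15]
t=17: x=[0.1200 3.1200 8.6000 5.0400 2.3200 6.8400 8.2400 14.7200] k=[0 5 6 7 2 9 8 17]
t=18: x=[0.2000 4.8400 6.0000 6.7600 2.4800 8.6800 8.4000 16.6400] k=[3 6 8 6 0 12 7 16]
t=19: x=[3.1200 5.9600 7.8400 5.8400 0.7200 11.3200 7.5600 15.6400] k=[6 8 7 7 3 14 8 17]
t=20: x=[6.0800 7.8800 7.0400 6.8400 3.6000 13.3200 8.6000 16.6400] k=[5 10 5 5 4 15 6 14]
t=21: x=[5.2000 9.6000 5.2000 4.9600 4.4800 14.2000 6.6800 13.6800] k=[4 7 7 4 2 14 9 13]
t=22: x=[4.1200 6.8800 6.8800 4.0400 2.5600 13.3200 9.3600 12.8400] k=[3 8 8 7 5 12 10 16]
t=23: x=[3.2000 7.8000 7.9600 6.9600 5.3600 11.6400 10.3200 15.7600] k=[1 11 11 7 2 11 8 15]

6.714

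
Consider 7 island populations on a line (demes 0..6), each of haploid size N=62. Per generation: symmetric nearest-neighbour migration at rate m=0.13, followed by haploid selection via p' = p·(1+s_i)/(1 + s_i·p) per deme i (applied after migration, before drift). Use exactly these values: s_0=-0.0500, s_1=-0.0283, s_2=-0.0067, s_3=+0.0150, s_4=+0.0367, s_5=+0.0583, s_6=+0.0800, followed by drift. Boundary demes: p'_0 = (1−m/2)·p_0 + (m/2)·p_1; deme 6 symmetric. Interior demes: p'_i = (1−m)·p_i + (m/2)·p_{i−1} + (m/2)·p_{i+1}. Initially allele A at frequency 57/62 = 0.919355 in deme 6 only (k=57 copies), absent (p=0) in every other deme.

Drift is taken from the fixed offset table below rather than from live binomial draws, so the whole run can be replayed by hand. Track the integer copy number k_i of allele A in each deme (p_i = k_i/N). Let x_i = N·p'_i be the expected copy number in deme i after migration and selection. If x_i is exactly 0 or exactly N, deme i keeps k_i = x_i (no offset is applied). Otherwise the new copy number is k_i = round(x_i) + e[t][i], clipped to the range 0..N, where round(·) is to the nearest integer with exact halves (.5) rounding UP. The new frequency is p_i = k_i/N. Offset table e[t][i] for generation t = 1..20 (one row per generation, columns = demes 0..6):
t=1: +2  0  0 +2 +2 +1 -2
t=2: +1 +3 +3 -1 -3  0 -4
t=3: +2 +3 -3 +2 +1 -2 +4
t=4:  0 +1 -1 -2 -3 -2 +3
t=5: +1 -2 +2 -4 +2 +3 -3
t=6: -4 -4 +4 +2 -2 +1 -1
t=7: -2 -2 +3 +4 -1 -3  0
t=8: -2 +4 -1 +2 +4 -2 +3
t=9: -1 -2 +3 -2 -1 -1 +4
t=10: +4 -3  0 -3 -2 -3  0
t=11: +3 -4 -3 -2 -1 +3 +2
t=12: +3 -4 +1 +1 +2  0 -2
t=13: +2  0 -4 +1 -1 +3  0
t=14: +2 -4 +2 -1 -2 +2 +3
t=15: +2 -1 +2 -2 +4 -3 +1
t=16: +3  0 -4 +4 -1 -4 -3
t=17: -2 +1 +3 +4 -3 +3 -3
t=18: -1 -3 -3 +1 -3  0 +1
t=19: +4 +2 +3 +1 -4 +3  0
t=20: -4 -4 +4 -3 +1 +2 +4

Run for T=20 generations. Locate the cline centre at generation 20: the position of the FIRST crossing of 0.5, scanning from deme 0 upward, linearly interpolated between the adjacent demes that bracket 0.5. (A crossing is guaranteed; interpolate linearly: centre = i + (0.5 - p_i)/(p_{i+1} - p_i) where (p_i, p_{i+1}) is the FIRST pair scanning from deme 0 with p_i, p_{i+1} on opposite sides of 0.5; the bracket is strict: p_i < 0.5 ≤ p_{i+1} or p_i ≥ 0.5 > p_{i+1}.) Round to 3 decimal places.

t=0: k=[0 0 0 0 0 0 57]
t=1: x=[0.0000 0.0000 0.0000 0.0000 0.0000 3.9074 53.8551] k=[0 0 0 0 0 5 52]
t=2: x=[0.0000 0.0000 0.0000 0.0000 0.3369 8.1216 49.7205] k=[0 0 0 0 0 8 46]
t=3: x=[0.0000 0.0000 0.0000 0.0000 0.5389 10.4325 44.5122] k=[0 0 0 0 2 8 49]
t=4: x=[0.0000 0.0000 0.0000 0.1319 2.3398 10.7700 47.2187] k=[0 0 0 0 0 9 50]
t=5: x=[0.0000 0.0000 0.0000 0.0000 0.6063 11.6051 48.1791] k=[0 0 0 0 3 15 45]
t=6: x=[0.0000 0.0000 0.0000 0.1979 3.7087 16.8564 44.0472] k=[0 0 0 2 2 18 43]
t=7: x=[0.0000 0.0000 0.1291 1.8972 3.1459 19.3307 42.4203] k=[0 0 3 6 2 16 42]
t=8: x=[0.0000 0.1895 2.9809 5.6206 3.2802 17.4824 41.3824] k=[0 4 2 8 7 15 44]
t=9: x=[0.2471 3.5136 2.5038 7.6442 7.8282 17.0566 43.1399] k=[0 2 6 6 7 16 47]
t=10: x=[0.1235 2.0717 5.7051 6.1470 7.7614 18.1487 45.9185] k=[4 0 6 3 6 15 46]
t=11: x=[3.5637 0.6318 5.3819 3.4380 6.5996 17.1233 44.9525] k=[7 0 2 1 6 20 47]
t=12: x=[6.2507 0.5686 1.7933 1.4104 6.8002 21.6362 46.1692] k=[9 0 3 2 9 22 44]
t=13: x=[8.0489 0.7582 2.7224 2.5562 9.6808 23.4047 43.5817] k=[10 1 0 4 9 26 44]
t=14: x=[9.0127 1.4780 0.3228 4.1219 10.0806 26.9247 43.8339] k=[11 0 2 3 8 29 47]
t=15: x=[9.8525 0.8214 1.9224 3.3063 9.3219 29.6804 46.7328] k=[12 0 4 1 13 27 48]
t=16: x=[10.7563 1.0110 3.5226 2.0037 13.5069 28.3244 47.5071] k=[14 1 0 6 13 24 45]
t=17: x=[12.6313 1.7310 0.4520 6.1470 13.6396 25.4961 44.6139] k=[11 3 3 10 11 28 42]
t=18: x=[10.0409 3.4259 3.4331 9.7315 12.3935 28.6763 42.1428] k=[9 0 0 11 9 29 43]
t=19: x=[8.0489 0.5686 0.7103 10.2821 10.7464 29.4847 43.1156] k=[12 3 4 11 7 32 43]
t=20: x=[10.9450 3.5526 4.3627 10.4134 9.1629 31.9680 43.3050] k=[7 0 8 7 10 34 47]

4.875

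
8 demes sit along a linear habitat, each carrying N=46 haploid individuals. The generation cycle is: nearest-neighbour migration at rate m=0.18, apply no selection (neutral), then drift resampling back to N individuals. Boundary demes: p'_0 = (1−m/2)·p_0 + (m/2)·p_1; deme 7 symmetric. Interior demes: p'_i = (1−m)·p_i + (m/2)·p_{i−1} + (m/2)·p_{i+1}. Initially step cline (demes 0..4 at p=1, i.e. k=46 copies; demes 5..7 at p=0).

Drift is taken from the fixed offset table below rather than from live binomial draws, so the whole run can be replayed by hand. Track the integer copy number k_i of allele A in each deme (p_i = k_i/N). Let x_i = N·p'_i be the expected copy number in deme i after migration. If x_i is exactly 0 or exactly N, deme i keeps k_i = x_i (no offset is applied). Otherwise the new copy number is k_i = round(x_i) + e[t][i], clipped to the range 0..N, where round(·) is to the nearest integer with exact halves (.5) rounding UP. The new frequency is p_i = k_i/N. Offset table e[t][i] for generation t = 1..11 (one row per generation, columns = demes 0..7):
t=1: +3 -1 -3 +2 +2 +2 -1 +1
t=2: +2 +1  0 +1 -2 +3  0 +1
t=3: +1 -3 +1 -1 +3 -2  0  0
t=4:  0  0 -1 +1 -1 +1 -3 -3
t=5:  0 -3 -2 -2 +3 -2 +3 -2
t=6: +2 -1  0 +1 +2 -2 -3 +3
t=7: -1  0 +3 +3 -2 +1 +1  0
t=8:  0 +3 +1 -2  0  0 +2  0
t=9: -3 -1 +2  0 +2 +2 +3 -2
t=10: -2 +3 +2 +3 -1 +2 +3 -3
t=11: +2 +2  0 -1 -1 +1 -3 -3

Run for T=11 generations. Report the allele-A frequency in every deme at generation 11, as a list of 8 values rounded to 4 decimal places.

t=0: k=[46 46 46 46 46 0 0 0]
t=1: x=[46.0000 46.0000 46.0000 46.0000 41.8600 4.1400 0.0000 0.0000] k=[46 46 46 46 44 6 0 0]
t=2: x=[46.0000 46.0000 46.0000 45.8200 40.7600 8.8800 0.5400 0.0000] k=[46 46 46 46 39 12 1 0]
t=3: x=[46.0000 46.0000 46.0000 45.3700 37.2000 13.4400 1.9000 0.0900] k=[46 46 46 44 40 11 2 0]
t=4: x=[46.0000 46.0000 45.8200 43.8200 37.7500 12.8000 2.6300 0.1800] k=[46 46 45 45 37 14 0 0]
t=5: x=[46.0000 45.9100 45.0900 44.2800 35.6500 14.8100 1.2600 0.0000] k=[46 43 43 42 39 13 4 0]
t=6: x=[45.7300 43.2700 42.9100 41.8200 36.9300 14.5300 4.4500 0.3600] k=[46 42 43 43 39 13 1 3]
t=7: x=[45.6400 42.4500 42.9100 42.6400 37.0200 14.2600 2.2600 2.8200] k=[45 42 46 46 35 15 3 3]
t=8: x=[44.7300 42.6300 45.6400 45.0100 34.1900 15.7200 4.0800 3.0000] k=[45 46 46 43 34 16 6 3]
t=9: x=[45.0900 45.9100 45.7300 42.4600 33.1900 16.7200 6.6300 3.2700] k=[42 45 46 42 35 19 10 1]
t=10: x=[42.2700 44.8200 45.5500 41.7300 34.1900 19.6300 10.0000 1.8100] k=[40 46 46 45 33 22 13 0]
t=11: x=[40.5400 45.4600 45.9100 44.0100 33.0900 22.1800 12.6400 1.1700] k=[43 46 46 43 32 23 10 0]

[0.9348, 1.0000, 1.0000, 0.9348, 0.6957, 0.5000, 0.2174, 0.0000]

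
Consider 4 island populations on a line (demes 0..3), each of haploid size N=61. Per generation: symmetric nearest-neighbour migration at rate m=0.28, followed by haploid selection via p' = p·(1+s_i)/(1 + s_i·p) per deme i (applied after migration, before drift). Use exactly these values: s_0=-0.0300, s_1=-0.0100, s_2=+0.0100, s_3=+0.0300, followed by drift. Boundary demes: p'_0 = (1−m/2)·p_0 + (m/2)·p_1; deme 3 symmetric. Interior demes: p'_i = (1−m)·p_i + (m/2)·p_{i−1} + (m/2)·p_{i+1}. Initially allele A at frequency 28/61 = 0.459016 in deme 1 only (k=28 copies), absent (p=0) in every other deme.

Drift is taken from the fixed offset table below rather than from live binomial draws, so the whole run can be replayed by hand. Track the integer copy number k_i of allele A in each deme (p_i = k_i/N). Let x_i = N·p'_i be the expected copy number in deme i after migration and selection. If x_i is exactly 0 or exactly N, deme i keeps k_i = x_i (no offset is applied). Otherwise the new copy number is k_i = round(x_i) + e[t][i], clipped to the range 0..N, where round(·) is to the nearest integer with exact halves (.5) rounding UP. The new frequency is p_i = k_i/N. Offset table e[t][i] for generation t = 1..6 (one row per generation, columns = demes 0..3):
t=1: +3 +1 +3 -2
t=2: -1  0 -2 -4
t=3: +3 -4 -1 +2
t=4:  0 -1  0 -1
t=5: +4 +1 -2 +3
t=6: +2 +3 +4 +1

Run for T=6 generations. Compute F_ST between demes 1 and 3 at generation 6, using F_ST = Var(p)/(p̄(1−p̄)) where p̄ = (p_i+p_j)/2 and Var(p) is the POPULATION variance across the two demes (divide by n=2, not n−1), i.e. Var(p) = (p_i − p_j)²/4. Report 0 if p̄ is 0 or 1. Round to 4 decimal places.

t=0: k=[0 28 0 0]
t=1: x=[3.8097 20.0246 3.9567 0.0000] k=[7 21 7 0]
t=2: x=[8.7297 16.9567 8.0493 1.0089] k=[8 17 6 0]
t=3: x=[9.0233 14.0908 6.7596 0.8648] k=[12 10 6 3]
t=4: x=[11.4343 9.6382 6.1952 3.5167] k=[11 9 6 3]
t=5: x=[10.4535 8.7842 6.0540 3.5167] k=[14 10 4 7]
t=6: x=[13.1235 9.6382 5.3080 6.7555] k=[15 13 9 8]

0.0118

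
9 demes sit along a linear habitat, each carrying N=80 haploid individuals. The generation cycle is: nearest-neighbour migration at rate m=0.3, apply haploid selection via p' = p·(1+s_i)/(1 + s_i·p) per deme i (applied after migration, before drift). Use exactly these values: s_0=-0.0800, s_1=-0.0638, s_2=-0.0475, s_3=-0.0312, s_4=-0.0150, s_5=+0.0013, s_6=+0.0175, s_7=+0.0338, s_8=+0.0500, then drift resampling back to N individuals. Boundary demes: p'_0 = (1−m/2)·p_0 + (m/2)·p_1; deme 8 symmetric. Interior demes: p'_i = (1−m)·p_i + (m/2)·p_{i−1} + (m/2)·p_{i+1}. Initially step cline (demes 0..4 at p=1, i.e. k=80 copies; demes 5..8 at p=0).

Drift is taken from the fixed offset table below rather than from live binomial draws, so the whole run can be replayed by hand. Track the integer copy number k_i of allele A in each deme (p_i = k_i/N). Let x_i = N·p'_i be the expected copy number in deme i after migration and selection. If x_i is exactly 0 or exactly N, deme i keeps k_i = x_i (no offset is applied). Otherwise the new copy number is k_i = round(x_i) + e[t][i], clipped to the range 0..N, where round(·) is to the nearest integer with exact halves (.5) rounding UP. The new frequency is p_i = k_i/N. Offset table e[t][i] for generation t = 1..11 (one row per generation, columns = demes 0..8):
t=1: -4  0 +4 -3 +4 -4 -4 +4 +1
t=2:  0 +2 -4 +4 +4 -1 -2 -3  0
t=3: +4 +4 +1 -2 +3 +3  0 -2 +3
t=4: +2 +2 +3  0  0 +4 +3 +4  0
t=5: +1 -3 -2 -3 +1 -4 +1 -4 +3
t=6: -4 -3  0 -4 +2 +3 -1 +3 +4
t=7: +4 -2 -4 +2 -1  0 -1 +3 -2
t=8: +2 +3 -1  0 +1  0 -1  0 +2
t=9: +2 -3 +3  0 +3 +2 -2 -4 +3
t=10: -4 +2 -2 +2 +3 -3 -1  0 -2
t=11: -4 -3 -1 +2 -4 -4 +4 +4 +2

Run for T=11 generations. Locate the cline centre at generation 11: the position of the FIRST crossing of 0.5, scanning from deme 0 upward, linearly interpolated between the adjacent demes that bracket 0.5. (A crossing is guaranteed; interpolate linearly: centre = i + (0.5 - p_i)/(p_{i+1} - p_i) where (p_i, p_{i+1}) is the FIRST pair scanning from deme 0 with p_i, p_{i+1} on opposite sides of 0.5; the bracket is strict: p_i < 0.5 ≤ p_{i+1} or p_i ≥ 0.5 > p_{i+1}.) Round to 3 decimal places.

4.500

t=0: k=[80 80 80 80 80 0 0 0 0]
t=1: x=[80.0000 80.0000 80.0000 80.0000 67.8450 12.0133 0.0000 0.0000 0.0000] k=[80 80 80 80 72 8 0 0 0]
t=2: x=[80.0000 80.0000 80.0000 78.7620 63.4021 16.4169 1.2207 0.0000 0.0000] k=[80 80 80 80 67 15 0 0 0]
t=3: x=[80.0000 80.0000 80.0000 77.9888 60.9314 20.5698 2.2882 0.0000 0.0000] k=[80 80 80 76 64 24 2 0 0]
t=4: x=[80.0000 80.0000 79.3703 74.6437 59.5709 26.7231 5.0819 0.3101 0.0000] k=[80 80 80 75 60 31 8 4 0]
t=5: x=[80.0000 80.0000 79.2130 73.3082 57.6574 31.9249 11.0137 4.1282 0.6298] k=[80 80 77 70 59 28 12 0 4]
t=6: x=[80.0000 79.5195 76.2289 69.1051 55.7453 30.2744 12.7853 2.4786 3.5624] k=[80 77 76 65 58 33 12 5 8]
t=7: x=[79.5111 77.1226 74.2455 65.2219 55.0412 33.6253 14.3026 6.7013 7.8903] k=[80 75 70 67 54 34 13 10 6]
t=8: x=[79.1854 74.6819 69.8775 65.1199 52.6788 33.8754 15.9201 10.1407 6.9015] k=[80 78 69 65 54 34 15 10 9]
t=9: x=[79.6740 76.7506 69.3072 63.5395 52.3773 34.1754 17.3344 10.9094 9.5529] k=[80 74 72 64 55 36 15 7 13]
t=10: x=[79.0227 74.2584 70.7077 63.4376 53.2315 35.7257 17.1829 9.3715 12.6096] k=[75 76 69 65 56 33 16 9 11]
t=11: x=[74.7559 74.4701 68.9963 63.8452 53.6335 33.9254 17.7383 10.6532 11.1604] k=[71 71 68 66 50 30 22 15 13]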